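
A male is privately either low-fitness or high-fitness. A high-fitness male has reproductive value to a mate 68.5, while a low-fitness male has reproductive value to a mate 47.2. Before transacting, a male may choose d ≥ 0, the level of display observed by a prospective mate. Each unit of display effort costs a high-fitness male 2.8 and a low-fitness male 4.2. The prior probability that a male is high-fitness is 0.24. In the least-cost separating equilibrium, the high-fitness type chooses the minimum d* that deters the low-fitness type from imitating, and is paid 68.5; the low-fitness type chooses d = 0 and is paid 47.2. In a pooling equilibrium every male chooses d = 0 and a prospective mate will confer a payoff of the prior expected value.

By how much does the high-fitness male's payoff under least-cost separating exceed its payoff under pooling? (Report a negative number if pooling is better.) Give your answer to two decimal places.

Least-cost separating signal: d* solves 47.2 = 68.5 − 4.2·d*, so d* = (68.5 − 47.2)/4.2 ≈ 5.0714.
High-fitness type's separating payoff: 68.5 − 2.8 × d* = 68.5 − 2.8 × (68.5 − 47.2)/4.2 = 68.5 − 59.64/4.2 = 54.3.
Pooling payoff: 0.24 × 68.5 + 0.76 × 47.2 = 52.312.
Difference: 54.3 − 52.312 = 1.988, i.e. 1.99 to two decimal places.
The high-fitness type prefers to separate.

1.99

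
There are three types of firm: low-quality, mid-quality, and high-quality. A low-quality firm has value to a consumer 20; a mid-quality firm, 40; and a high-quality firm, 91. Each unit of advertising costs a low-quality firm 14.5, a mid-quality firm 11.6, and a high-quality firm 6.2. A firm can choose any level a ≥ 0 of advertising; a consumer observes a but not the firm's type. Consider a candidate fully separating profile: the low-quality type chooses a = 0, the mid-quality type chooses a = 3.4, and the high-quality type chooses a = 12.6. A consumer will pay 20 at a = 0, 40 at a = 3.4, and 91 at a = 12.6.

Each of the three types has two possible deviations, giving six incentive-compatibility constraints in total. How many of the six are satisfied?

3

Low-quality (own payoff 20): to a=3.4 gives 40 − 14.5×3.4 = -9.3 → no gain ✓; to a=12.6 gives 91 − 14.5×12.6 = -91.7 → no gain ✓.
High-quality (own payoff 91 − 6.2×12.6 = 12.88): to a=0 gives 20 → profitable ✗; to a=3.4 gives 40 − 6.2×3.4 = 18.92 → profitable ✗.
Mid-quality (own payoff 40 − 11.6×3.4 = 0.56): to a=0 gives 20 → profitable ✗; to a=12.6 gives 91 − 11.6×12.6 = -55.16 → no gain ✓.
3 of the 6 constraints hold; not an equilibrium.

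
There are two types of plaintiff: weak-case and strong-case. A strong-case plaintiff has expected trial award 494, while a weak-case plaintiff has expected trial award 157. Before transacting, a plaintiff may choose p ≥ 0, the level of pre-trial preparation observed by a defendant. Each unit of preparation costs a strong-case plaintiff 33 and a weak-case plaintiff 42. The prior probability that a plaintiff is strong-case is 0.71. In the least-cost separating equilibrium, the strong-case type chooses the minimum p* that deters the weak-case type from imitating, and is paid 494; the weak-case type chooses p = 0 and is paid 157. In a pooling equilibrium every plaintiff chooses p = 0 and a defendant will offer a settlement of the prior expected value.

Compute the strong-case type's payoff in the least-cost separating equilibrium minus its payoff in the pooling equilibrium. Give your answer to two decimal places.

-167.06

Least-cost separating signal: p* solves 157 = 494 − 42·p*, so p* = (494 − 157)/42 ≈ 8.0238.
Strong-case type's separating payoff: 494 − 33 × p* = 494 − 33 × (494 − 157)/42 = 494 − 11121/42 ≈ 229.2143.
Pooling payoff: 0.71 × 494 + 0.29 × 157 = 396.27.
Difference: 229.2143 − 396.27 = -167.0557, i.e. -167.06 to two decimal places.
The strong-case type would prefer the pooling outcome.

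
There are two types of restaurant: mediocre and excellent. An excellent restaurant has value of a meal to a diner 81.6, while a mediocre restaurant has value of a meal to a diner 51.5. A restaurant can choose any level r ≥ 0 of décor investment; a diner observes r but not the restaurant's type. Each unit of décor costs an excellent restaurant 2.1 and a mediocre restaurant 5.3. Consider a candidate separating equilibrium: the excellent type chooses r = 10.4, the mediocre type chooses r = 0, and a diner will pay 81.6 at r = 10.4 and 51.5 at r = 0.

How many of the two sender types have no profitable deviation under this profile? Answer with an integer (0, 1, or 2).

Excellent type: signal → 81.6 − 2.1 × 10.4 = 59.76; deviate to 0 → 51.5. IC holds (59.76 ≥ 51.5).
Mediocre type: stay at 0 → 51.5; mimic → 81.6 − 5.3 × 10.4 = 26.48. IC holds (51.5 ≥ 26.48).
2 of 2 constraints hold, so this is a separating equilibrium.

2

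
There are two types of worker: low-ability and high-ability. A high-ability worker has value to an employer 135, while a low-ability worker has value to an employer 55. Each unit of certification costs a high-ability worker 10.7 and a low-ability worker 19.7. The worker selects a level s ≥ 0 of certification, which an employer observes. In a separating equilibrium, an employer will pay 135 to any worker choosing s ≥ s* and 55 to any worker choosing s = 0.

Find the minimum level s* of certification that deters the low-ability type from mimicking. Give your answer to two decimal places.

4.06

A low-ability worker choosing s = 0 receives 55.
Imitating at s* instead would pay 135 at cost 19.7·s*, netting 135 − 19.7·s*.
Indifference: 55 = 135 − 19.7·s*, so s* = (135 − 55) / 19.7 ≈ 4.06.
At s* the low-ability type's incentive constraint just binds; the high-ability type strictly prefers s* since its per-unit cost is lower.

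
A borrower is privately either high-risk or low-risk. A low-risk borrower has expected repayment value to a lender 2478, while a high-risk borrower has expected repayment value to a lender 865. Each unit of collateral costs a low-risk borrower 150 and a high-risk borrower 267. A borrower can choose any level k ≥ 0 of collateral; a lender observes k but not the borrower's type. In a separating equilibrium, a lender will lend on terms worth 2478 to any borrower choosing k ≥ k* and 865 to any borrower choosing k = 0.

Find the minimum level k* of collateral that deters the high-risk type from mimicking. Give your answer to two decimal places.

A high-risk borrower choosing k = 0 receives 865.
Imitating at k* instead would pay 2478 at cost 267·k*, netting 2478 − 267·k*.
Indifference: 865 = 2478 − 267·k*, so k* = (2478 − 865) / 267 ≈ 6.04.
At k* the high-risk type's incentive constraint just binds; the low-risk type strictly prefers k* since its per-unit cost is lower.

6.04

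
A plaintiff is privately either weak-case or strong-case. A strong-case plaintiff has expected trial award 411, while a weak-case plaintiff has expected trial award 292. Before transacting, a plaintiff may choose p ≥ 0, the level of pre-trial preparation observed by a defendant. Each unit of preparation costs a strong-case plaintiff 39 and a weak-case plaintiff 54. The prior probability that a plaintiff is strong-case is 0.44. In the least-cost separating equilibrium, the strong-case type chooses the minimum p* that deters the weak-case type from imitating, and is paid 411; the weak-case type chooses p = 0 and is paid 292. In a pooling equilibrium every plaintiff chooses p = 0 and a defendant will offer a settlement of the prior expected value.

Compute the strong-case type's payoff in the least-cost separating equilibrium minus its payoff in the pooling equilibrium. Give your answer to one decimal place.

-19.3

Least-cost separating signal: p* solves 292 = 411 − 54·p*, so p* = (411 − 292)/54 ≈ 2.2037.
Strong-case type's separating payoff: 411 − 39 × p* = 411 − 39 × (411 − 292)/54 = 411 − 4641/54 ≈ 325.056.
Pooling payoff: 0.44 × 411 + 0.56 × 292 = 344.36.
Difference: 325.056 − 344.36 = -19.304, i.e. -19.3 to one decimal place.
The strong-case type would prefer the pooling outcome.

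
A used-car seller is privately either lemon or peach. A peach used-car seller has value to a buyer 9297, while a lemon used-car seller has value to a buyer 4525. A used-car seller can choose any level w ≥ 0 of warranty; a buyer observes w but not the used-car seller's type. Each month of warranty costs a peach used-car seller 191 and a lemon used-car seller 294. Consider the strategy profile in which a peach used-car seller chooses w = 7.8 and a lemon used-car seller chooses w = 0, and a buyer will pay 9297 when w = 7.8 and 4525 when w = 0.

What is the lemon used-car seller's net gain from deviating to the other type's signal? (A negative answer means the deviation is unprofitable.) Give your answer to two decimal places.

2478.80

Playing w = 0 the lemon used-car seller receives 4525.
Deviating to w = 7.8 brings payment 9297 at cost 294 × 7.8 = 2293.2, netting 7003.8.
Gain from deviating: 7003.8 − 4525 = 2478.80.
The gain is positive, so the lemon type's incentive-compatibility constraint is violated — this profile is not a separating equilibrium.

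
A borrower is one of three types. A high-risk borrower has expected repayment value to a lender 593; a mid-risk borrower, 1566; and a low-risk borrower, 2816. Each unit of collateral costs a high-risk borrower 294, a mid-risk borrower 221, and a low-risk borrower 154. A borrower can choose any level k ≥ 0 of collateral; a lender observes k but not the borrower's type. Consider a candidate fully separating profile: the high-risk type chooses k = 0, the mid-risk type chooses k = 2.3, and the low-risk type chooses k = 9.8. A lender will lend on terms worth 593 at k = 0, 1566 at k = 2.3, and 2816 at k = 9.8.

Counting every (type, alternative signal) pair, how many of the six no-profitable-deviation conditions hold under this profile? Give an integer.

Mid-risk (own payoff 1566 − 221×2.3 = 1057.7): to k=0 gives 593 → no gain ✓; to k=9.8 gives 2816 − 221×9.8 = 650.2 → no gain ✓.
High-risk (own payoff 593): to k=2.3 gives 1566 − 294×2.3 = 889.8 → profitable ✗; to k=9.8 gives 2816 − 294×9.8 = -65.2 → no gain ✓.
Low-risk (own payoff 2816 − 154×9.8 = 1306.8): to k=0 gives 593 → no gain ✓; to k=2.3 gives 1566 − 154×2.3 = 1211.8 → no gain ✓.
5 of the 6 constraints hold; not an equilibrium.

5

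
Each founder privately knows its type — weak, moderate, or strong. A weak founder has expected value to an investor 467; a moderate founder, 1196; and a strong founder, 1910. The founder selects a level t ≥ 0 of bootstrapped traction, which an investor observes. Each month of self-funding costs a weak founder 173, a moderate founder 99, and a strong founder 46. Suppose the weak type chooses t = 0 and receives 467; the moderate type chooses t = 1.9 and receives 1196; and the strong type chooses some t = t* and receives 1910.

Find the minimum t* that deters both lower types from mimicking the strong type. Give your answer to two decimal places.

Moderate type (on-path payoff 1196 − 99×1.9 = 1007.9) won't mimic when 1007.9 ≥ 1910 − 99·t*, i.e. t* ≥ 9.11.
Weak type (on-path payoff 467) won't mimic when 467 ≥ 1910 − 173·t*, i.e. t* ≥ 8.34.
Both must hold, so t* = max(8.34, 9.11) = 9.11. The moderate type's constraint binds.

9.11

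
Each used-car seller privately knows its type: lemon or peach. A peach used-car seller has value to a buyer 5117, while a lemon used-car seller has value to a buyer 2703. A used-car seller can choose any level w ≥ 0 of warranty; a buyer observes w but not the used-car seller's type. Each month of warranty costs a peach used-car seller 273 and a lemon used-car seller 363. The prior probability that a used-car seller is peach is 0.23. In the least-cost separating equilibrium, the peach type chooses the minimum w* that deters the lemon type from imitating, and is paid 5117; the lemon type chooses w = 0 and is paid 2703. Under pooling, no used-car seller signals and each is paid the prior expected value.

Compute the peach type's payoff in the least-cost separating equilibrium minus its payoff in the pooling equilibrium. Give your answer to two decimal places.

Least-cost separating signal: w* solves 2703 = 5117 − 363·w*, so w* = (5117 − 2703)/363 ≈ 6.6501.
Peach type's separating payoff: 5117 − 273 × w* = 5117 − 273 × (5117 − 2703)/363 = 5117 − 659022/363 ≈ 3301.5124.
Pooling payoff: 0.23 × 5117 + 0.77 × 2703 = 3258.22.
Difference: 3301.5124 − 3258.22 = 43.2924, i.e. 43.29 to two decimal places.
The peach type prefers to separate.

43.29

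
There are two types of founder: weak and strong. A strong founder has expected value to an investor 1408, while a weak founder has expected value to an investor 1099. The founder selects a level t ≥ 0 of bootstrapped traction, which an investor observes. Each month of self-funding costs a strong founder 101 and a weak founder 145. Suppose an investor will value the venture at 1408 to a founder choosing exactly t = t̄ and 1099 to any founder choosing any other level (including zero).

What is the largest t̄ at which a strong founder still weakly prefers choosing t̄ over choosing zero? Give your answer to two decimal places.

3.06

Choosing t̄ yields the strong type 1408 − 101·t̄; choosing zero yields 1099.
The strong type is indifferent at 1408 − 101·t̄ = 1099, i.e. t̄ = (1408 − 1099) / 101 ≈ 3.06.
For any t̄ above 3.06 the strong type would rather pool at zero, so separation collapses.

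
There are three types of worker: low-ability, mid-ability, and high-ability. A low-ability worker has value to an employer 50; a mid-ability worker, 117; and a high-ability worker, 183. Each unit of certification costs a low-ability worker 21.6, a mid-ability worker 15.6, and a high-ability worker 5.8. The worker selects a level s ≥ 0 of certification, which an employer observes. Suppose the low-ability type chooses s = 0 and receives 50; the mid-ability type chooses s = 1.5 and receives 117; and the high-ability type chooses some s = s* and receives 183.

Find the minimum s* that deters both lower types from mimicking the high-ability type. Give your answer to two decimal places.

Mid-ability type (on-path payoff 117 − 15.6×1.5 = 93.6) won't mimic when 93.6 ≥ 183 − 15.6·s*, i.e. s* ≥ 5.73.
Low-ability type (on-path payoff 50) won't mimic when 50 ≥ 183 − 21.6·s*, i.e. s* ≥ 6.16.
Both must hold, so s* = max(6.16, 5.73) = 6.16. The low-ability type's constraint binds.

6.16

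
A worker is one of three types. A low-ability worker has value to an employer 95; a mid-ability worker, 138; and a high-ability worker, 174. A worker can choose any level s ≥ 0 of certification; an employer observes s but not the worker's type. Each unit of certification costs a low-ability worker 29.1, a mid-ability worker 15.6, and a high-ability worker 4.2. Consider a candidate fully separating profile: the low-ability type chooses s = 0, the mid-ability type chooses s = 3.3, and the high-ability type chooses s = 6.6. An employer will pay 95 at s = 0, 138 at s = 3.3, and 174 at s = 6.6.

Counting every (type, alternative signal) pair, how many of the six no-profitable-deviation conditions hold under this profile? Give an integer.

5

Low-ability (own payoff 95): to s=3.3 gives 138 − 29.1×3.3 = 41.97 → no gain ✓; to s=6.6 gives 174 − 29.1×6.6 = -18.06 → no gain ✓.
Mid-ability (own payoff 138 − 15.6×3.3 = 86.52): to s=0 gives 95 → profitable ✗; to s=6.6 gives 174 − 15.6×6.6 = 71.04 → no gain ✓.
High-ability (own payoff 174 − 4.2×6.6 = 146.28): to s=0 gives 95 → no gain ✓; to s=3.3 gives 138 − 4.2×3.3 = 124.14 → no gain ✓.
5 of the 6 constraints hold; not an equilibrium.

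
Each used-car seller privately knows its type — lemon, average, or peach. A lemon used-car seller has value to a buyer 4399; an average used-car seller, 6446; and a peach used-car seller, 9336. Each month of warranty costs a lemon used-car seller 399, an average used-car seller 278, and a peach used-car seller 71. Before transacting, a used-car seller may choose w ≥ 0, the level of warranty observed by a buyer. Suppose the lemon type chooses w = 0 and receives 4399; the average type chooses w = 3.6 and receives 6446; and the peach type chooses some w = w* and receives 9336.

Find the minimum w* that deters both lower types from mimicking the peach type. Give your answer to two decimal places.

14.00

Lemon type (on-path payoff 4399) won't mimic when 4399 ≥ 9336 − 399·w*, i.e. w* ≥ 12.37.
Average type (on-path payoff 6446 − 278×3.6 = 5445.2) won't mimic when 5445.2 ≥ 9336 − 278·w*, i.e. w* ≥ 14.00.
Both must hold, so w* = max(12.37, 14.00) = 14.00. The average type's constraint binds.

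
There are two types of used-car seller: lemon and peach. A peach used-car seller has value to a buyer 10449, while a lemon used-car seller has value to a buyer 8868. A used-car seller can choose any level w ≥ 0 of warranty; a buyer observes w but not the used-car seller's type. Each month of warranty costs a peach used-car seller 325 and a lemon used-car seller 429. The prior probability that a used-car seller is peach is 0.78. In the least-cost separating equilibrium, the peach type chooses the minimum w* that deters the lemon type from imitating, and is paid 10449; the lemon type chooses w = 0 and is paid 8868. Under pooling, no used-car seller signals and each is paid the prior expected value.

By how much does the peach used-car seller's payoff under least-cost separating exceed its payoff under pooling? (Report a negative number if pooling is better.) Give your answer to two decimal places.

-849.91

Least-cost separating signal: w* solves 8868 = 10449 − 429·w*, so w* = (10449 − 8868)/429 ≈ 3.6853.
Peach type's separating payoff: 10449 − 325 × w* = 10449 − 325 × (10449 − 8868)/429 = 10449 − 513825/429 ≈ 9251.2727.
Pooling payoff: 0.78 × 10449 + 0.22 × 8868 = 10101.18.
Difference: 9251.2727 − 10101.18 = -849.9073, i.e. -849.91 to two decimal places.
The peach type would prefer the pooling outcome.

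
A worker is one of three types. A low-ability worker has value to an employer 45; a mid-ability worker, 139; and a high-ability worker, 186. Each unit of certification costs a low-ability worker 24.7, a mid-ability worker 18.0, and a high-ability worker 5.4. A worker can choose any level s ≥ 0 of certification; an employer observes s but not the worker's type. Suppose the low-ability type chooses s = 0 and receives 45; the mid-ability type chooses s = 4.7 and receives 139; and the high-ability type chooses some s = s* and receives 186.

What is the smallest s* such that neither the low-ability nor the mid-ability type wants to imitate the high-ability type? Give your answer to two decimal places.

7.31

Mid-ability type (on-path payoff 139 − 18.0×4.7 = 54.4) won't mimic when 54.4 ≥ 186 − 18.0·s*, i.e. s* ≥ 7.31.
Low-ability type (on-path payoff 45) won't mimic when 45 ≥ 186 − 24.7·s*, i.e. s* ≥ 5.71.
Both must hold, so s* = max(5.71, 7.31) = 7.31. The mid-ability type's constraint binds.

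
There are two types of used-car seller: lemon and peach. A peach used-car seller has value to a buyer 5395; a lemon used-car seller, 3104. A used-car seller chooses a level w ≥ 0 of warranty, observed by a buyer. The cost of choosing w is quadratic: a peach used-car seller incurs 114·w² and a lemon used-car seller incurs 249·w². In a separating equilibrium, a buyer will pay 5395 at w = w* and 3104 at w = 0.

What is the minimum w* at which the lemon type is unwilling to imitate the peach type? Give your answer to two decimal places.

The lemon type at w = 0 receives 3104; imitating at w* yields 5395 − 249·w*².
Indifference: 3104 = 5395 − 249·w*², so w*² = (5395 − 3104) / 249 ≈ 9.2008.
w* = √9.2008 ≈ 3.03.

3.03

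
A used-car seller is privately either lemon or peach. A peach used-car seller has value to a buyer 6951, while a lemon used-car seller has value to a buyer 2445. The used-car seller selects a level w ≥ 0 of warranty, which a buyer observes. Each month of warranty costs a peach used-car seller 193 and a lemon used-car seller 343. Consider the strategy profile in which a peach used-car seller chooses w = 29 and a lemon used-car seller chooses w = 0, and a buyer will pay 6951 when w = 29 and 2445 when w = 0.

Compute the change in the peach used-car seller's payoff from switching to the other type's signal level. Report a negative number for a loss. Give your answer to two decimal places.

1091.00

Playing w = 29 the peach used-car seller receives 6951 − 193 × 29 = 1354.
Deviating to w = 0 yields 2445 instead.
Gain from deviating: 2445 − 1354 = 1091.00.
The gain is positive, so the peach type's incentive-compatibility constraint is violated — this profile is not a separating equilibrium.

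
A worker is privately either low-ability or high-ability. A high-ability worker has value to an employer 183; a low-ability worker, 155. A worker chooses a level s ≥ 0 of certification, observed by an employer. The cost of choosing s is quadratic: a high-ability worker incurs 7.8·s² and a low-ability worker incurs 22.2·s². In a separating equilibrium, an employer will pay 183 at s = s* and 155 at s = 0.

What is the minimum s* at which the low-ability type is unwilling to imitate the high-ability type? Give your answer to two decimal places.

The low-ability type at s = 0 receives 155; imitating at s* yields 183 − 22.2·s*².
Indifference: 155 = 183 − 22.2·s*², so s*² = (183 − 155) / 22.2 ≈ 1.2613.
s* = √1.2613 ≈ 1.12.

1.12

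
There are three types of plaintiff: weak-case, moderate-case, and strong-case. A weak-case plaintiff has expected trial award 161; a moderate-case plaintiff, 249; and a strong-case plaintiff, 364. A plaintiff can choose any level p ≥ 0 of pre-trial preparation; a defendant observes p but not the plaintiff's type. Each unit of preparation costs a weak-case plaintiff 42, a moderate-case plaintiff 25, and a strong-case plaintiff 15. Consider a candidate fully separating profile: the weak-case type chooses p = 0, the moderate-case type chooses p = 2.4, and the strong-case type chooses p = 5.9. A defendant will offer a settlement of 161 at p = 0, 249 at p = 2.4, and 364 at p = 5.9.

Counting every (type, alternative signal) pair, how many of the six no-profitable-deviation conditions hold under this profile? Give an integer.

5

Strong-case (own payoff 364 − 15×5.9 = 275.5): to p=0 gives 161 → no gain ✓; to p=2.4 gives 249 − 15×2.4 = 213 → no gain ✓.
Moderate-case (own payoff 249 − 25×2.4 = 189): to p=0 gives 161 → no gain ✓; to p=5.9 gives 364 − 25×5.9 = 216.5 → profitable ✗.
Weak-case (own payoff 161): to p=2.4 gives 249 − 42×2.4 = 148.2 → no gain ✓; to p=5.9 gives 364 − 42×5.9 = 116.2 → no gain ✓.
5 of the 6 constraints hold; not an equilibrium.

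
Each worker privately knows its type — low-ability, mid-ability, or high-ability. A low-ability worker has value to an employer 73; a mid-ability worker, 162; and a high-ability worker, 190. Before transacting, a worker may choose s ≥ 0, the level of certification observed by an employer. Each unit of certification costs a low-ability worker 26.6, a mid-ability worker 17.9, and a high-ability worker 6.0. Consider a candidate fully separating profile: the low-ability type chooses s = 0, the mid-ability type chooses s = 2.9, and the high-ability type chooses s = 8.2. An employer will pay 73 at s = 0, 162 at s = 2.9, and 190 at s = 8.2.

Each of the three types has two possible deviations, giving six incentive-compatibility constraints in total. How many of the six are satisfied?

4

Mid-ability (own payoff 162 − 17.9×2.9 = 110.09): to s=0 gives 73 → no gain ✓; to s=8.2 gives 190 − 17.9×8.2 = 43.22 → no gain ✓.
Low-ability (own payoff 73): to s=2.9 gives 162 − 26.6×2.9 = 84.86 → profitable ✗; to s=8.2 gives 190 − 26.6×8.2 = -28.12 → no gain ✓.
High-ability (own payoff 190 − 6.0×8.2 = 140.8): to s=0 gives 73 → no gain ✓; to s=2.9 gives 162 − 6.0×2.9 = 144.6 → profitable ✗.
4 of the 6 constraints hold; not an equilibrium.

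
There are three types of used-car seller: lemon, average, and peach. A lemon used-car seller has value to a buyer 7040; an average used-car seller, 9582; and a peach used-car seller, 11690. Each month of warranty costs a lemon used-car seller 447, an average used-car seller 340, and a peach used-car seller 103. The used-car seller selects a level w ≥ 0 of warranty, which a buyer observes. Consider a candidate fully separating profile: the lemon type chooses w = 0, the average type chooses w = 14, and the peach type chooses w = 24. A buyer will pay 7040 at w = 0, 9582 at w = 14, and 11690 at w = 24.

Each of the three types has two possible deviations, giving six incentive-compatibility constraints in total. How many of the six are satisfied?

Average (own payoff 9582 − 340×14 = 4822): to w=0 gives 7040 → profitable ✗; to w=24 gives 11690 − 340×24 = 3530 → no gain ✓.
Peach (own payoff 11690 − 103×24 = 9218): to w=0 gives 7040 → no gain ✓; to w=14 gives 9582 − 103×14 = 8140 → no gain ✓.
Lemon (own payoff 7040): to w=14 gives 9582 − 447×14 = 3324 → no gain ✓; to w=24 gives 11690 − 447×24 = 962 → no gain ✓.
5 of the 6 constraints hold; not an equilibrium.

5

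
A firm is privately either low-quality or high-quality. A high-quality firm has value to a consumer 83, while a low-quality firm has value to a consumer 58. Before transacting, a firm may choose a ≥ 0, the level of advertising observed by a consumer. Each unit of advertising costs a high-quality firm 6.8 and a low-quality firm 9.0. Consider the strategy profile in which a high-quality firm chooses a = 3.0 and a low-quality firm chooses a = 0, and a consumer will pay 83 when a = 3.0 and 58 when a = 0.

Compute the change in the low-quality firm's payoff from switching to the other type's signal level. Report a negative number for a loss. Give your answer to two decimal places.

-2.00

Playing a = 0 the low-quality firm receives 58.
Deviating to a = 3.0 brings payment 83 at cost 9.0 × 3.0 = 27, netting 56.
Gain from deviating: 56 − 58 = -2.00.
The gain is negative, so the low-quality type's incentive-compatibility constraint is satisfied.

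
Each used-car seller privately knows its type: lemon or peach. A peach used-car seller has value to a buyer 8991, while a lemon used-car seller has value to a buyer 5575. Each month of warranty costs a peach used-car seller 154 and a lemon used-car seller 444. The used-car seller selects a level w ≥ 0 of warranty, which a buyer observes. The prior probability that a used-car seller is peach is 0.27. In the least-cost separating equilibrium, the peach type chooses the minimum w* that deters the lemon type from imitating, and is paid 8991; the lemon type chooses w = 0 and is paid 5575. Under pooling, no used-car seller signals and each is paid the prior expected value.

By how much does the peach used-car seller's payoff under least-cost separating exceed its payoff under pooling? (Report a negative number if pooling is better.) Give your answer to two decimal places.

Least-cost separating signal: w* solves 5575 = 8991 − 444·w*, so w* = (8991 − 5575)/444 ≈ 7.6937.
Peach type's separating payoff: 8991 − 154 × w* = 8991 − 154 × (8991 − 5575)/444 = 8991 − 526064/444 ≈ 7806.1712.
Pooling payoff: 0.27 × 8991 + 0.73 × 5575 = 6497.32.
Difference: 7806.1712 − 6497.32 = 1308.8512, i.e. 1308.85 to two decimal places.
The peach type prefers to separate.

1308.85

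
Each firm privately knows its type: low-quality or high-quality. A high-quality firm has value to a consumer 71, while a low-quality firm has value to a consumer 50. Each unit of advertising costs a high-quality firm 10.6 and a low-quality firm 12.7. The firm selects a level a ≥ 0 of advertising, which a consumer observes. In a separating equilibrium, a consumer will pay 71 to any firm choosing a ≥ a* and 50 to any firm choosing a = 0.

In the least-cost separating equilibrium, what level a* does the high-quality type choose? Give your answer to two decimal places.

1.65

A low-quality firm choosing a = 0 receives 50.
Imitating at a* instead would pay 71 at cost 12.7·a*, netting 71 − 12.7·a*.
Indifference: 50 = 71 − 12.7·a*, so a* = (71 − 50) / 12.7 ≈ 1.65.
This is the low-quality type's binding incentive-compatibility constraint; any a ≥ 1.65 sustains separation on that side.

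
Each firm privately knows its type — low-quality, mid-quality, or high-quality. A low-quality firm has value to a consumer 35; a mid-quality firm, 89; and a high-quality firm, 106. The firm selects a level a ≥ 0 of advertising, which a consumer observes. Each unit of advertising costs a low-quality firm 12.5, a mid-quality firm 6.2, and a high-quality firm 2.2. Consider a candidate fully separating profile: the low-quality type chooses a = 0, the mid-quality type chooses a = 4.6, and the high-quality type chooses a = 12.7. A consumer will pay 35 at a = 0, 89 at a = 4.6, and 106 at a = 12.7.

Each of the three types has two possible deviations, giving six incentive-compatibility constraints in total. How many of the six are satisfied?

5

Low-quality (own payoff 35): to a=4.6 gives 89 − 12.5×4.6 = 31.5 → no gain ✓; to a=12.7 gives 106 − 12.5×12.7 = -52.75 → no gain ✓.
Mid-quality (own payoff 89 − 6.2×4.6 = 60.48): to a=0 gives 35 → no gain ✓; to a=12.7 gives 106 − 6.2×12.7 = 27.26 → no gain ✓.
High-quality (own payoff 106 − 2.2×12.7 = 78.06): to a=0 gives 35 → no gain ✓; to a=4.6 gives 89 − 2.2×4.6 = 78.88 → profitable ✗.
5 of the 6 constraints hold; not an equilibrium.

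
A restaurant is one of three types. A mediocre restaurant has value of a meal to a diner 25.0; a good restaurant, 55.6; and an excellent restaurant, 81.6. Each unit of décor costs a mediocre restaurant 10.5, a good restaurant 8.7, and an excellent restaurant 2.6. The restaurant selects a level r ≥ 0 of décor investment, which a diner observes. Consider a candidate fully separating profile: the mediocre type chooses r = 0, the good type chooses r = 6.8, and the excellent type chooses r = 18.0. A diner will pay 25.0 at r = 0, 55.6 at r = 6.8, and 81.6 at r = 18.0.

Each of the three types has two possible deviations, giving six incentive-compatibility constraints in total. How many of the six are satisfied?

Good (own payoff 55.6 − 8.7×6.8 = -3.56): to r=0 gives 25.0 → profitable ✗; to r=18.0 gives 81.6 − 8.7×18.0 = -75 → no gain ✓.
Excellent (own payoff 81.6 − 2.6×18.0 = 34.8): to r=0 gives 25.0 → no gain ✓; to r=6.8 gives 55.6 − 2.6×6.8 = 37.92 → profitable ✗.
Mediocre (own payoff 25.0): to r=6.8 gives 55.6 − 10.5×6.8 = -15.8 → no gain ✓; to r=18.0 gives 81.6 − 10.5×18.0 = -107.4 → no gain ✓.
4 of the 6 constraints hold; not an equilibrium.

4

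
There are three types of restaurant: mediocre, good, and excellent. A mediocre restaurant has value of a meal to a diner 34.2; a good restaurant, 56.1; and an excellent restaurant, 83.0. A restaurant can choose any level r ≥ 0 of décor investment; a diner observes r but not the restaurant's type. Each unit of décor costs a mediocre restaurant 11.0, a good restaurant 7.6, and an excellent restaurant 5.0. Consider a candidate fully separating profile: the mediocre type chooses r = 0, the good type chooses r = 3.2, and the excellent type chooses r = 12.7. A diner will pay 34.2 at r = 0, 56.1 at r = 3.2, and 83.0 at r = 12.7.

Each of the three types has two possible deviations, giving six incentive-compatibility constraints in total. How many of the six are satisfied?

3

Mediocre (own payoff 34.2): to r=3.2 gives 56.1 − 11.0×3.2 = 20.9 → no gain ✓; to r=12.7 gives 83.0 − 11.0×12.7 = -56.7 → no gain ✓.
Excellent (own payoff 83.0 − 5.0×12.7 = 19.5): to r=0 gives 34.2 → profitable ✗; to r=3.2 gives 56.1 − 5.0×3.2 = 40.1 → profitable ✗.
Good (own payoff 56.1 − 7.6×3.2 = 31.78): to r=0 gives 34.2 → profitable ✗; to r=12.7 gives 83.0 − 7.6×12.7 = -13.52 → no gain ✓.
3 of the 6 constraints hold; not an equilibrium.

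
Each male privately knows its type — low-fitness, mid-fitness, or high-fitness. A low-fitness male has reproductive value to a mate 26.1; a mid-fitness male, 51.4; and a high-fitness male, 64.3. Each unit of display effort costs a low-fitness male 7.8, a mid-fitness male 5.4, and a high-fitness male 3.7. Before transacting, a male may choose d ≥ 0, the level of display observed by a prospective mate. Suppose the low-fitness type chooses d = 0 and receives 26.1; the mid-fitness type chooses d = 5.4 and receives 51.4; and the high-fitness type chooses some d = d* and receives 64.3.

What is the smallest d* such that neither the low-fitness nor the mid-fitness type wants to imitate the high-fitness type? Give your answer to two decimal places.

Mid-fitness type (on-path payoff 51.4 − 5.4×5.4 = 22.24) won't mimic when 22.24 ≥ 64.3 − 5.4·d*, i.e. d* ≥ 7.79.
Low-fitness type (on-path payoff 26.1) won't mimic when 26.1 ≥ 64.3 − 7.8·d*, i.e. d* ≥ 4.90.
Both must hold, so d* = max(4.90, 7.79) = 7.79. The mid-fitness type's constraint binds.

7.79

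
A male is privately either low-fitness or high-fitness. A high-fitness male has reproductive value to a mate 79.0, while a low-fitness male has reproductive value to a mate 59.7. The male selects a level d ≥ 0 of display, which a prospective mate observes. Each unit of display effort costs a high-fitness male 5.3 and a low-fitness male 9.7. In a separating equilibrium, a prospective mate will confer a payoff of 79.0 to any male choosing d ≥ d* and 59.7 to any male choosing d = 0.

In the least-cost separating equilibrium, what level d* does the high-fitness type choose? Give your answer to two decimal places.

1.99

A low-fitness male choosing d = 0 receives 59.7.
Imitating at d* instead would pay 79.0 at cost 9.7·d*, netting 79.0 − 9.7·d*.
Indifference: 59.7 = 79.0 − 9.7·d*, so d* = (79.0 − 59.7) / 9.7 ≈ 1.99.
This is the low-fitness type's binding incentive-compatibility constraint; any d ≥ 1.99 sustains separation on that side.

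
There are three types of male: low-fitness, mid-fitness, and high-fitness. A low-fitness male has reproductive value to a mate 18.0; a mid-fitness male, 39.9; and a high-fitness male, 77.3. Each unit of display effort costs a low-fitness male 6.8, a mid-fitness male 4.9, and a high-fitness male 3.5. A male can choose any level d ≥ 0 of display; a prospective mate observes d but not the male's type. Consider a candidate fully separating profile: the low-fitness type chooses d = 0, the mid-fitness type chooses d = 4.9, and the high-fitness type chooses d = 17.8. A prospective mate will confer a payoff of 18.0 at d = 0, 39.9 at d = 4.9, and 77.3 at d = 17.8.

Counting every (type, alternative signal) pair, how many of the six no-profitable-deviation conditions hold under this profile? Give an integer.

3

High-fitness (own payoff 77.3 − 3.5×17.8 = 15): to d=0 gives 18.0 → profitable ✗; to d=4.9 gives 39.9 − 3.5×4.9 = 22.75 → profitable ✗.
Mid-fitness (own payoff 39.9 − 4.9×4.9 = 15.89): to d=0 gives 18.0 → profitable ✗; to d=17.8 gives 77.3 − 4.9×17.8 = -9.92 → no gain ✓.
Low-fitness (own payoff 18.0): to d=4.9 gives 39.9 − 6.8×4.9 = 6.58 → no gain ✓; to d=17.8 gives 77.3 − 6.8×17.8 = -43.74 → no gain ✓.
3 of the 6 constraints hold; not an equilibrium.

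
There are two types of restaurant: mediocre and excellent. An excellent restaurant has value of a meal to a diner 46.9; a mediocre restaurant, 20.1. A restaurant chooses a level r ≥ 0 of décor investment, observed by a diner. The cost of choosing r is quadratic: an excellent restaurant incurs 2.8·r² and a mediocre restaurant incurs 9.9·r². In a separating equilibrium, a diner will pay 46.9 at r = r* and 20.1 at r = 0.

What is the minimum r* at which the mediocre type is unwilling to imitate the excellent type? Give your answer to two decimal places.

1.65

The mediocre type at r = 0 receives 20.1; imitating at r* yields 46.9 − 9.9·r*².
Indifference: 20.1 = 46.9 − 9.9·r*², so r*² = (46.9 − 20.1) / 9.9 ≈ 2.7071.
r* = √2.7071 ≈ 1.65.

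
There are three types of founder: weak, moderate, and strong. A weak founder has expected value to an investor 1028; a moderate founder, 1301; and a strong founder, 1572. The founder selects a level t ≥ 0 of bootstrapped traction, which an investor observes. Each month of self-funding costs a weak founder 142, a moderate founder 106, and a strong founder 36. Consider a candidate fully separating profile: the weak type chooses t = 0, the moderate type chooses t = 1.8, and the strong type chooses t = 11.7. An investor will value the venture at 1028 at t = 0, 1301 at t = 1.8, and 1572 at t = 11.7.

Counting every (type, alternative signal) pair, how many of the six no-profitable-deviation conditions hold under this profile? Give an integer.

4

Weak (own payoff 1028): to t=1.8 gives 1301 − 142×1.8 = 1045.4 → profitable ✗; to t=11.7 gives 1572 − 142×11.7 = -89.4 → no gain ✓.
Moderate (own payoff 1301 − 106×1.8 = 1110.2): to t=0 gives 1028 → no gain ✓; to t=11.7 gives 1572 − 106×11.7 = 331.8 → no gain ✓.
Strong (own payoff 1572 − 36×11.7 = 1150.8): to t=0 gives 1028 → no gain ✓; to t=1.8 gives 1301 − 36×1.8 = 1236.2 → profitable ✗.
4 of the 6 constraints hold; not an equilibrium.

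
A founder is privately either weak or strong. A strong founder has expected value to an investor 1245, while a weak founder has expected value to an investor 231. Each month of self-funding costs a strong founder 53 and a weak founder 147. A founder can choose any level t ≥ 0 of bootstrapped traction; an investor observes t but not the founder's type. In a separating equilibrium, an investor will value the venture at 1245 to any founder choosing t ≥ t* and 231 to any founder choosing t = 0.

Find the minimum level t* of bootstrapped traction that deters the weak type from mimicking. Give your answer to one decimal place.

6.9

A weak founder choosing t = 0 receives 231.
Imitating at t* instead would pay 1245 at cost 147·t*, netting 1245 − 147·t*.
Indifference: 231 = 1245 − 147·t*, so t* = (1245 − 231) / 147 ≈ 6.9.
At t* the weak type's incentive constraint just binds; the strong type strictly prefers t* since its per-unit cost is lower.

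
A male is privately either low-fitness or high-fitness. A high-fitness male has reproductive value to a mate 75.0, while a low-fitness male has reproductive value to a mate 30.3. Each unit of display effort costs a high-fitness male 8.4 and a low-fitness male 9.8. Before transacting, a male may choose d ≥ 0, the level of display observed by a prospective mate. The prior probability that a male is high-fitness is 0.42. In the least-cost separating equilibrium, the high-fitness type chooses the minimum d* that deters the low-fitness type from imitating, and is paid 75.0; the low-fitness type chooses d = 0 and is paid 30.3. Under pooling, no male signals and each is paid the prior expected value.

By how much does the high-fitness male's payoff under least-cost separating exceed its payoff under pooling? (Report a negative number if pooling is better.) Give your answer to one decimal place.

Least-cost separating signal: d* solves 30.3 = 75.0 − 9.8·d*, so d* = (75.0 − 30.3)/9.8 ≈ 4.5612.
High-fitness type's separating payoff: 75.0 − 8.4 × d* = 75.0 − 8.4 × (75.0 − 30.3)/9.8 = 75.0 − 375.48/9.8 ≈ 36.686.
Pooling payoff: 0.42 × 75.0 + 0.58 × 30.3 = 49.074.
Difference: 36.686 − 49.074 = -12.388, i.e. -12.4 to one decimal place.
The high-fitness type would prefer the pooling outcome.

-12.4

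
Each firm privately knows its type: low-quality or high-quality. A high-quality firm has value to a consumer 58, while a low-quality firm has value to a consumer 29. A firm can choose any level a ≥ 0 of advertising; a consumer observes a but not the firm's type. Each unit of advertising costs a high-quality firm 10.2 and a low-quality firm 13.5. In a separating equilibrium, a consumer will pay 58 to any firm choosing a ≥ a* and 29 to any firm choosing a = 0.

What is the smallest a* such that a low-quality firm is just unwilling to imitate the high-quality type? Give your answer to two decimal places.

A low-quality firm choosing a = 0 receives 29.
Imitating at a* instead would pay 58 at cost 13.5·a*, netting 58 − 13.5·a*.
Indifference: 29 = 58 − 13.5·a*, so a* = (58 − 29) / 13.5 ≈ 2.15.
This is the low-quality type's binding incentive-compatibility constraint; any a ≥ 2.15 sustains separation on that side.

2.15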